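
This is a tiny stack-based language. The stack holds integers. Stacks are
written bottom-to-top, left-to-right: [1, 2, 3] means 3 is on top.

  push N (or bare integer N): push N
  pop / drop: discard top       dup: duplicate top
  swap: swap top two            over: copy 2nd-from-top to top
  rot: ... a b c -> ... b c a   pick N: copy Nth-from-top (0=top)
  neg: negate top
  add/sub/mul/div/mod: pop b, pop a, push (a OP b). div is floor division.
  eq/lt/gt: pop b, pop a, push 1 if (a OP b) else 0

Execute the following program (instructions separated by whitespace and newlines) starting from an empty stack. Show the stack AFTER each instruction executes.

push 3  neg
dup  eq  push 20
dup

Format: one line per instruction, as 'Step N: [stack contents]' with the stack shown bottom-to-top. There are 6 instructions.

Step 1: [3]
Step 2: [-3]
Step 3: [-3, -3]
Step 4: [1]
Step 5: [1, 20]
Step 6: [1, 20, 20]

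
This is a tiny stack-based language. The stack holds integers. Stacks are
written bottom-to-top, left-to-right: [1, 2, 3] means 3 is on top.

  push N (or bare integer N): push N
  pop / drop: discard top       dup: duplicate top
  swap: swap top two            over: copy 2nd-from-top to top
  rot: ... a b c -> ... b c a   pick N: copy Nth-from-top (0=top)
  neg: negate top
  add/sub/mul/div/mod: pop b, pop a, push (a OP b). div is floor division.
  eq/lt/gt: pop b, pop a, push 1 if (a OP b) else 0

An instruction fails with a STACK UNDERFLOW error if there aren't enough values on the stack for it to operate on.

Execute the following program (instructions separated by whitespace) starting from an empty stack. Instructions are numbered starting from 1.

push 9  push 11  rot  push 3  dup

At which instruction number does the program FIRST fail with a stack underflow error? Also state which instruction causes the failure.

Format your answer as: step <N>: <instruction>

Answer: step 3: rot

Derivation:
Step 1 ('push 9'): stack = [9], depth = 1
Step 2 ('push 11'): stack = [9, 11], depth = 2
Step 3 ('rot'): needs 3 value(s) but depth is 2 — STACK UNDERFLOW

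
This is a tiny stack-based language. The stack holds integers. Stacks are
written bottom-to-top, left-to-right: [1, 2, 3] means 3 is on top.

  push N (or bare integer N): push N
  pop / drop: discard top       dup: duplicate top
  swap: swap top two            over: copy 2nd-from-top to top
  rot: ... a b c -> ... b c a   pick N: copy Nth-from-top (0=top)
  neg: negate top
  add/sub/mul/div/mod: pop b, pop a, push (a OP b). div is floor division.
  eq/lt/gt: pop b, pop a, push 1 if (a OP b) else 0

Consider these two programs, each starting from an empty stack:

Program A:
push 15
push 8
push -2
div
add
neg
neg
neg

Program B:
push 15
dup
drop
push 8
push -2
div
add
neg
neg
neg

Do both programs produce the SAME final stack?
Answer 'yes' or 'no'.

Answer: yes

Derivation:
Program A trace:
  After 'push 15': [15]
  After 'push 8': [15, 8]
  After 'push -2': [15, 8, -2]
  After 'div': [15, -4]
  After 'add': [11]
  After 'neg': [-11]
  After 'neg': [11]
  After 'neg': [-11]
Program A final stack: [-11]

Program B trace:
  After 'push 15': [15]
  After 'dup': [15, 15]
  After 'drop': [15]
  After 'push 8': [15, 8]
  After 'push -2': [15, 8, -2]
  After 'div': [15, -4]
  After 'add': [11]
  After 'neg': [-11]
  After 'neg': [11]
  After 'neg': [-11]
Program B final stack: [-11]
Same: yes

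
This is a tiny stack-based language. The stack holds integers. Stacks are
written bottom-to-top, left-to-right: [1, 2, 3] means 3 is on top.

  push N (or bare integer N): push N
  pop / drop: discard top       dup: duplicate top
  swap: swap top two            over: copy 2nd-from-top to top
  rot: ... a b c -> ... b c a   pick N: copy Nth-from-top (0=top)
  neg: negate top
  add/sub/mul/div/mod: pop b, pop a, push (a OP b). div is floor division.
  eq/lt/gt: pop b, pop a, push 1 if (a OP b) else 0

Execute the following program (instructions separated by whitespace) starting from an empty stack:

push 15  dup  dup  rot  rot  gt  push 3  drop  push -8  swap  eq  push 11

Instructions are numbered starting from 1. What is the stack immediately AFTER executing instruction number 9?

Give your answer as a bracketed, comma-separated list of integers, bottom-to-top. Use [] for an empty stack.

Step 1 ('push 15'): [15]
Step 2 ('dup'): [15, 15]
Step 3 ('dup'): [15, 15, 15]
Step 4 ('rot'): [15, 15, 15]
Step 5 ('rot'): [15, 15, 15]
Step 6 ('gt'): [15, 0]
Step 7 ('push 3'): [15, 0, 3]
Step 8 ('drop'): [15, 0]
Step 9 ('push -8'): [15, 0, -8]

Answer: [15, 0, -8]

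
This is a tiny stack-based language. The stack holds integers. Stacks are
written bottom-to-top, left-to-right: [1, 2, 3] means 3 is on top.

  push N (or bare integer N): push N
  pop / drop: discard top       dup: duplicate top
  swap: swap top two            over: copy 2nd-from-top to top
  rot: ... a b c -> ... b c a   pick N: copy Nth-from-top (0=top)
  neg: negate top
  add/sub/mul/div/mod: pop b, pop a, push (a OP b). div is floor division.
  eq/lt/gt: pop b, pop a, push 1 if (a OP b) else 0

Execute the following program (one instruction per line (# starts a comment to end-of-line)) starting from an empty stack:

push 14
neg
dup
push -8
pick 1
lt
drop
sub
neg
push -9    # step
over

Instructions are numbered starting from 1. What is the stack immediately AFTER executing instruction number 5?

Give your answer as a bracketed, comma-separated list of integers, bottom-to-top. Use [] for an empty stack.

Answer: [-14, -14, -8, -14]

Derivation:
Step 1 ('push 14'): [14]
Step 2 ('neg'): [-14]
Step 3 ('dup'): [-14, -14]
Step 4 ('push -8'): [-14, -14, -8]
Step 5 ('pick 1'): [-14, -14, -8, -14]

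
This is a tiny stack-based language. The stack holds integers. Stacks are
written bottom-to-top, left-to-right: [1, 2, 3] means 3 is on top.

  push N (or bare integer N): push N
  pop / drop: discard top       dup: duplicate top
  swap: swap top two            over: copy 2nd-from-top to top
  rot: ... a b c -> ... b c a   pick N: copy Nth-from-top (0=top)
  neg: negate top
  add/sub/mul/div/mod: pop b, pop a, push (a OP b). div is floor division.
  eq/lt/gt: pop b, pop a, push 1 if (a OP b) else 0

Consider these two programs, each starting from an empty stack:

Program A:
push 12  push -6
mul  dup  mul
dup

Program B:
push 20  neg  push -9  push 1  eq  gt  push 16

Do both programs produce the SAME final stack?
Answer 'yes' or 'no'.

Answer: no

Derivation:
Program A trace:
  After 'push 12': [12]
  After 'push -6': [12, -6]
  After 'mul': [-72]
  After 'dup': [-72, -72]
  After 'mul': [5184]
  After 'dup': [5184, 5184]
Program A final stack: [5184, 5184]

Program B trace:
  After 'push 20': [20]
  After 'neg': [-20]
  After 'push -9': [-20, -9]
  After 'push 1': [-20, -9, 1]
  After 'eq': [-20, 0]
  After 'gt': [0]
  After 'push 16': [0, 16]
Program B final stack: [0, 16]
Same: no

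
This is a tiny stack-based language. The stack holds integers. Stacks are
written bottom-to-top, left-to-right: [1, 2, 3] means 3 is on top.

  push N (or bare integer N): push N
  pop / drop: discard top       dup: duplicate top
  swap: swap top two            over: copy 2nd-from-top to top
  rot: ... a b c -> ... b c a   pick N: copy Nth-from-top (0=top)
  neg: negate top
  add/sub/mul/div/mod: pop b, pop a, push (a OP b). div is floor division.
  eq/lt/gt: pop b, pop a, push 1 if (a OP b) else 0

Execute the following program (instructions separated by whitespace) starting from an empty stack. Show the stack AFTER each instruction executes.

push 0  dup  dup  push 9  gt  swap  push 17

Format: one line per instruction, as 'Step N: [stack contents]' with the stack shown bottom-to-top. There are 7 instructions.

Step 1: [0]
Step 2: [0, 0]
Step 3: [0, 0, 0]
Step 4: [0, 0, 0, 9]
Step 5: [0, 0, 0]
Step 6: [0, 0, 0]
Step 7: [0, 0, 0, 17]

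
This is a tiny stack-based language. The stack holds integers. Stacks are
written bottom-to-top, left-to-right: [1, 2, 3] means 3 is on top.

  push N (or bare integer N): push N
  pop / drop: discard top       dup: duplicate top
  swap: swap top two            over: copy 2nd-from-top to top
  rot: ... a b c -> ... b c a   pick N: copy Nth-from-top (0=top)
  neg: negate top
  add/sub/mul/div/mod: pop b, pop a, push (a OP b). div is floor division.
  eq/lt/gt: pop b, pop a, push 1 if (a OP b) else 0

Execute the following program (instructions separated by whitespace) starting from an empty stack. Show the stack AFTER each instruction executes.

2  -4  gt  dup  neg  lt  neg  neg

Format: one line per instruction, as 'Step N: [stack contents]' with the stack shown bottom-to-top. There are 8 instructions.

Step 1: [2]
Step 2: [2, -4]
Step 3: [1]
Step 4: [1, 1]
Step 5: [1, -1]
Step 6: [0]
Step 7: [0]
Step 8: [0]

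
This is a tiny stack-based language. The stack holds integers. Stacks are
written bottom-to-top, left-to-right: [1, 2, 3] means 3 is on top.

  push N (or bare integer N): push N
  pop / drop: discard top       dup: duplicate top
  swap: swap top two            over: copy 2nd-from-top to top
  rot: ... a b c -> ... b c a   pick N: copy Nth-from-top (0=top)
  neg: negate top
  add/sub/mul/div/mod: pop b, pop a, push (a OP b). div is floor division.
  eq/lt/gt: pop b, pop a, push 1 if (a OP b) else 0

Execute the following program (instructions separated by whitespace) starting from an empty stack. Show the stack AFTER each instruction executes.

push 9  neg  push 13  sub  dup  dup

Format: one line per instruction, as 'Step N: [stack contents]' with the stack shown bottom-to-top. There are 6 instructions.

Step 1: [9]
Step 2: [-9]
Step 3: [-9, 13]
Step 4: [-22]
Step 5: [-22, -22]
Step 6: [-22, -22, -22]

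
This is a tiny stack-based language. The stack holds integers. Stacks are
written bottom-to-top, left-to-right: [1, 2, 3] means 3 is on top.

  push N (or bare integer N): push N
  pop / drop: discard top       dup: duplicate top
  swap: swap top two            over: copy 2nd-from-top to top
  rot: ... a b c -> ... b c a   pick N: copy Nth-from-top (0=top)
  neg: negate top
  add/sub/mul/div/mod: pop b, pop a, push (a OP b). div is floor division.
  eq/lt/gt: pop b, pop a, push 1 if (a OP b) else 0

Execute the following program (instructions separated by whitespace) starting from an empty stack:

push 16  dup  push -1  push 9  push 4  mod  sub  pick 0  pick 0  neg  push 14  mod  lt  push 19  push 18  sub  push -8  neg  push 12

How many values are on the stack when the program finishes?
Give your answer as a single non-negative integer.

After 'push 16': stack = [16] (depth 1)
After 'dup': stack = [16, 16] (depth 2)
After 'push -1': stack = [16, 16, -1] (depth 3)
After 'push 9': stack = [16, 16, -1, 9] (depth 4)
After 'push 4': stack = [16, 16, -1, 9, 4] (depth 5)
After 'mod': stack = [16, 16, -1, 1] (depth 4)
After 'sub': stack = [16, 16, -2] (depth 3)
After 'pick 0': stack = [16, 16, -2, -2] (depth 4)
After 'pick 0': stack = [16, 16, -2, -2, -2] (depth 5)
After 'neg': stack = [16, 16, -2, -2, 2] (depth 5)
After 'push 14': stack = [16, 16, -2, -2, 2, 14] (depth 6)
After 'mod': stack = [16, 16, -2, -2, 2] (depth 5)
After 'lt': stack = [16, 16, -2, 1] (depth 4)
After 'push 19': stack = [16, 16, -2, 1, 19] (depth 5)
After 'push 18': stack = [16, 16, -2, 1, 19, 18] (depth 6)
After 'sub': stack = [16, 16, -2, 1, 1] (depth 5)
After 'push -8': stack = [16, 16, -2, 1, 1, -8] (depth 6)
After 'neg': stack = [16, 16, -2, 1, 1, 8] (depth 6)
After 'push 12': stack = [16, 16, -2, 1, 1, 8, 12] (depth 7)

Answer: 7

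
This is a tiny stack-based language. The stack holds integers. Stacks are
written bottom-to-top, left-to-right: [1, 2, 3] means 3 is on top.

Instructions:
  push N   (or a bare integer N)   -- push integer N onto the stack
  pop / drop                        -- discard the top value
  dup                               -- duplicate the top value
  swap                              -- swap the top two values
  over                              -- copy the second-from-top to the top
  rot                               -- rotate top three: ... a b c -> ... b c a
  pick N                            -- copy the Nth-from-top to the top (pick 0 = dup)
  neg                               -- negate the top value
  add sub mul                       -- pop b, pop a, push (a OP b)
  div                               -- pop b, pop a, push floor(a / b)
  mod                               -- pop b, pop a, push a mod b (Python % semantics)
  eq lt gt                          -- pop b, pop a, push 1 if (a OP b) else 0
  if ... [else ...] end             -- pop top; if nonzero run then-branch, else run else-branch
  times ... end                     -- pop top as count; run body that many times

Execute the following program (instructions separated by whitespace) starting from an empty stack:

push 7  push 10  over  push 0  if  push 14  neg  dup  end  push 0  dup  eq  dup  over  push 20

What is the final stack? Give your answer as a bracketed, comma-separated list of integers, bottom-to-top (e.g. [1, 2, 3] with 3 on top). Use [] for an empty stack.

Answer: [7, 10, 7, 1, 1, 1, 20]

Derivation:
After 'push 7': [7]
After 'push 10': [7, 10]
After 'over': [7, 10, 7]
After 'push 0': [7, 10, 7, 0]
After 'if': [7, 10, 7]
After 'push 0': [7, 10, 7, 0]
After 'dup': [7, 10, 7, 0, 0]
After 'eq': [7, 10, 7, 1]
After 'dup': [7, 10, 7, 1, 1]
After 'over': [7, 10, 7, 1, 1, 1]
After 'push 20': [7, 10, 7, 1, 1, 1, 20]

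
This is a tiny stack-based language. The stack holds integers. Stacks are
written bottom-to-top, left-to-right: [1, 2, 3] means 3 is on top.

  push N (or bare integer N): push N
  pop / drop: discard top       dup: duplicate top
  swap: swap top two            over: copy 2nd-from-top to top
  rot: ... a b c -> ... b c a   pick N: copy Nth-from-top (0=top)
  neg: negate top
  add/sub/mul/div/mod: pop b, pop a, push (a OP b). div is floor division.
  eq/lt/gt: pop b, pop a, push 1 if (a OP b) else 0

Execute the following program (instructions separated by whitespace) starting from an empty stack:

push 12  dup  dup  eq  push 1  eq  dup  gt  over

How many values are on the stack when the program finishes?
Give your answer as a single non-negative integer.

After 'push 12': stack = [12] (depth 1)
After 'dup': stack = [12, 12] (depth 2)
After 'dup': stack = [12, 12, 12] (depth 3)
After 'eq': stack = [12, 1] (depth 2)
After 'push 1': stack = [12, 1, 1] (depth 3)
After 'eq': stack = [12, 1] (depth 2)
After 'dup': stack = [12, 1, 1] (depth 3)
After 'gt': stack = [12, 0] (depth 2)
After 'over': stack = [12, 0, 12] (depth 3)

Answer: 3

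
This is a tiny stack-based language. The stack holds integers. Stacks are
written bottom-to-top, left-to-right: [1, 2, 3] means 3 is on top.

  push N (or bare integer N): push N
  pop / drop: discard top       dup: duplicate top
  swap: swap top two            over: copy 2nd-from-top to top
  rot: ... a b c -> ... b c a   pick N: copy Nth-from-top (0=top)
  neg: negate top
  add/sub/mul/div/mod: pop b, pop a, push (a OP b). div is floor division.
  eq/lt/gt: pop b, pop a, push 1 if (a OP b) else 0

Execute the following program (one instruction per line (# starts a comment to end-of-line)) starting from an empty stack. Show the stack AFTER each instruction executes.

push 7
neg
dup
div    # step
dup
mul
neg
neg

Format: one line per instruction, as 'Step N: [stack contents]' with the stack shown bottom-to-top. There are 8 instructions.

Step 1: [7]
Step 2: [-7]
Step 3: [-7, -7]
Step 4: [1]
Step 5: [1, 1]
Step 6: [1]
Step 7: [-1]
Step 8: [1]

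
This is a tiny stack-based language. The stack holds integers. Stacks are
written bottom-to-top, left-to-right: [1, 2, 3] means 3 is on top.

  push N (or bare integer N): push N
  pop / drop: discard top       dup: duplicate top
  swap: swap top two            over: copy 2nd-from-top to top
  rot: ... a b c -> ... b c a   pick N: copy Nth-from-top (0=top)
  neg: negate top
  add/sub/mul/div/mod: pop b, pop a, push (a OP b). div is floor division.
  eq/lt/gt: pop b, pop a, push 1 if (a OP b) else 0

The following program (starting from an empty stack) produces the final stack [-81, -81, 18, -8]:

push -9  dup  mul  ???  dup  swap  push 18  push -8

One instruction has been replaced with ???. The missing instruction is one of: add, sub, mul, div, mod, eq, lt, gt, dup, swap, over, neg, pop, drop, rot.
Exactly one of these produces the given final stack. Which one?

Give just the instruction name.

Answer: neg

Derivation:
Stack before ???: [81]
Stack after ???:  [-81]
The instruction that transforms [81] -> [-81] is: neg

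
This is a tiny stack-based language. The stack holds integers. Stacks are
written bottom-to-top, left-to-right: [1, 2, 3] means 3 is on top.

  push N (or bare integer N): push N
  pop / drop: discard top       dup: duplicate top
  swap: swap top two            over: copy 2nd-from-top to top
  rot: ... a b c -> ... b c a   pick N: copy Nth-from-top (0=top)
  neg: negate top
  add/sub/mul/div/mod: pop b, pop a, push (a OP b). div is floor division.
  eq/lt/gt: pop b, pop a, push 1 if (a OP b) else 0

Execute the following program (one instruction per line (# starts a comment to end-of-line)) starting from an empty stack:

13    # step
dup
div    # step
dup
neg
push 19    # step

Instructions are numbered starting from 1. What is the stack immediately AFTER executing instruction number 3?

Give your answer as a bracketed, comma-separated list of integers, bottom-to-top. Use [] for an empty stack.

Answer: [1]

Derivation:
Step 1 ('13'): [13]
Step 2 ('dup'): [13, 13]
Step 3 ('div'): [1]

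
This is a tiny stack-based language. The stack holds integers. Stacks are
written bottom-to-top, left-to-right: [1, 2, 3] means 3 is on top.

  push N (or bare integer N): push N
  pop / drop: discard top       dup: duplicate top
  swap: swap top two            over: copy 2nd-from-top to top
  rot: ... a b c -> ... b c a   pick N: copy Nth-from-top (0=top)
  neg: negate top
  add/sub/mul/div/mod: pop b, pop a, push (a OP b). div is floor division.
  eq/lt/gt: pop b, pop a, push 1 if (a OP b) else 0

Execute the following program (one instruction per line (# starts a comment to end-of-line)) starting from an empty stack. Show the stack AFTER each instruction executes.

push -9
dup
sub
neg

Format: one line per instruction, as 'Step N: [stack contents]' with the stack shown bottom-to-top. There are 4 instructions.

Step 1: [-9]
Step 2: [-9, -9]
Step 3: [0]
Step 4: [0]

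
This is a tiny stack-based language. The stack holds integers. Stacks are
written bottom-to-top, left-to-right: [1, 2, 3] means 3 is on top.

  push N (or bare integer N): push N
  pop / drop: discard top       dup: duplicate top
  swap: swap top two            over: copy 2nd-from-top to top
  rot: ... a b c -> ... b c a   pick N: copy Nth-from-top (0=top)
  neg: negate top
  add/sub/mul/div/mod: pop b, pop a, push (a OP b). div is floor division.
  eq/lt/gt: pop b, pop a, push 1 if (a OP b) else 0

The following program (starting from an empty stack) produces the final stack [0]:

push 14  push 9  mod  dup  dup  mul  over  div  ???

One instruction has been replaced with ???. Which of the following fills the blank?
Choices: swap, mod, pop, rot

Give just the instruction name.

Stack before ???: [5, 5]
Stack after ???:  [0]
Checking each choice:
  swap: produces [5, 5]
  mod: MATCH
  pop: produces [5]
  rot: stack underflow (need 3, have 2)


Answer: mod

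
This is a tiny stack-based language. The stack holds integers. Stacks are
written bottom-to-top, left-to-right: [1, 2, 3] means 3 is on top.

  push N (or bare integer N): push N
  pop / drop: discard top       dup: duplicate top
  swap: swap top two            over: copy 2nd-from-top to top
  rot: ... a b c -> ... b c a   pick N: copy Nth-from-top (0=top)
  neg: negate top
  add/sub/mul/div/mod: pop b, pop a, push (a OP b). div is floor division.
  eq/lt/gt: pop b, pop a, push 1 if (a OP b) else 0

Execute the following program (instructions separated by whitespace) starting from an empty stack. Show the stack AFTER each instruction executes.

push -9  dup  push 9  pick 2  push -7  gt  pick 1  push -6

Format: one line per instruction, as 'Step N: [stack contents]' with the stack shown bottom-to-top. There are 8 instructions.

Step 1: [-9]
Step 2: [-9, -9]
Step 3: [-9, -9, 9]
Step 4: [-9, -9, 9, -9]
Step 5: [-9, -9, 9, -9, -7]
Step 6: [-9, -9, 9, 0]
Step 7: [-9, -9, 9, 0, 9]
Step 8: [-9, -9, 9, 0, 9, -6]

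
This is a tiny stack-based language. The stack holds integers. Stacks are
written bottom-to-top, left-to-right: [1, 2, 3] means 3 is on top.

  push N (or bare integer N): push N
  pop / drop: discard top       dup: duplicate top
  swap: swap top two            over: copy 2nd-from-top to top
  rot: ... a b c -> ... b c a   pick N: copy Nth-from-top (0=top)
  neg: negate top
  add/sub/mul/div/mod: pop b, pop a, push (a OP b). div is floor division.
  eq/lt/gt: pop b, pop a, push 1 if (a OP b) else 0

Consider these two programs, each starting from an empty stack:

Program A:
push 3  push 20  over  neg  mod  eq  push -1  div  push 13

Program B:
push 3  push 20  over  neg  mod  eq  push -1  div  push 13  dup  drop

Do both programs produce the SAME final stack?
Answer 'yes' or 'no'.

Program A trace:
  After 'push 3': [3]
  After 'push 20': [3, 20]
  After 'over': [3, 20, 3]
  After 'neg': [3, 20, -3]
  After 'mod': [3, -1]
  After 'eq': [0]
  After 'push -1': [0, -1]
  After 'div': [0]
  After 'push 13': [0, 13]
Program A final stack: [0, 13]

Program B trace:
  After 'push 3': [3]
  After 'push 20': [3, 20]
  After 'over': [3, 20, 3]
  After 'neg': [3, 20, -3]
  After 'mod': [3, -1]
  After 'eq': [0]
  After 'push -1': [0, -1]
  After 'div': [0]
  After 'push 13': [0, 13]
  After 'dup': [0, 13, 13]
  After 'drop': [0, 13]
Program B final stack: [0, 13]
Same: yes

Answer: yes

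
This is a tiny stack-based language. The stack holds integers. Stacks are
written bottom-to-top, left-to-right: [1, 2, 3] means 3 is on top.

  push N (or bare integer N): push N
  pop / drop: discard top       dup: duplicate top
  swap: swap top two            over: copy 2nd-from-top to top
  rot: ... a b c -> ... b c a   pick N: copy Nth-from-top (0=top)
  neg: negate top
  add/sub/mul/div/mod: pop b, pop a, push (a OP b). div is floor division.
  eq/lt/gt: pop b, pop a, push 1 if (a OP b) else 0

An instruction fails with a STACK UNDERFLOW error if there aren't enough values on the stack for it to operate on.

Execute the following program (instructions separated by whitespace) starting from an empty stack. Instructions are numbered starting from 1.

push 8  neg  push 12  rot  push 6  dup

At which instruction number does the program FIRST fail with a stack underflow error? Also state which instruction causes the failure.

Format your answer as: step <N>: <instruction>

Answer: step 4: rot

Derivation:
Step 1 ('push 8'): stack = [8], depth = 1
Step 2 ('neg'): stack = [-8], depth = 1
Step 3 ('push 12'): stack = [-8, 12], depth = 2
Step 4 ('rot'): needs 3 value(s) but depth is 2 — STACK UNDERFLOW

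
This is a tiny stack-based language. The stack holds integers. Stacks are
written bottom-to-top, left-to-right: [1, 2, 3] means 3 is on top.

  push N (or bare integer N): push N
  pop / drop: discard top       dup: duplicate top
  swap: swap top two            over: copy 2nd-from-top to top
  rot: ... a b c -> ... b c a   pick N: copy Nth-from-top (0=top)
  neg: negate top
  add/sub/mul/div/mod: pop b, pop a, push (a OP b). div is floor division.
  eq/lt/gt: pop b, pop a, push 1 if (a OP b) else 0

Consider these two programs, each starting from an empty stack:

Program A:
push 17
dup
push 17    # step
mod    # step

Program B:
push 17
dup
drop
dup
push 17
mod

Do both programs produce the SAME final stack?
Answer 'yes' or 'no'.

Program A trace:
  After 'push 17': [17]
  After 'dup': [17, 17]
  After 'push 17': [17, 17, 17]
  After 'mod': [17, 0]
Program A final stack: [17, 0]

Program B trace:
  After 'push 17': [17]
  After 'dup': [17, 17]
  After 'drop': [17]
  After 'dup': [17, 17]
  After 'push 17': [17, 17, 17]
  After 'mod': [17, 0]
Program B final stack: [17, 0]
Same: yes

Answer: yes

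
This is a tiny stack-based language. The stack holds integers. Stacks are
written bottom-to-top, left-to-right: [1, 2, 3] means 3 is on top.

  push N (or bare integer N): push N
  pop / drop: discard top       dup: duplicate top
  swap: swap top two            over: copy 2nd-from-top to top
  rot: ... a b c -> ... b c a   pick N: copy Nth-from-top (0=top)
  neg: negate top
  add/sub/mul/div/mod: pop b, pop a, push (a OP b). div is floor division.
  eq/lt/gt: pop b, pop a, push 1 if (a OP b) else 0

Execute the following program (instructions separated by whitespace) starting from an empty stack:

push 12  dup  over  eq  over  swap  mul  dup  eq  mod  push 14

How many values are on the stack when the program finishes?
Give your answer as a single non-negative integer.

After 'push 12': stack = [12] (depth 1)
After 'dup': stack = [12, 12] (depth 2)
After 'over': stack = [12, 12, 12] (depth 3)
After 'eq': stack = [12, 1] (depth 2)
After 'over': stack = [12, 1, 12] (depth 3)
After 'swap': stack = [12, 12, 1] (depth 3)
After 'mul': stack = [12, 12] (depth 2)
After 'dup': stack = [12, 12, 12] (depth 3)
After 'eq': stack = [12, 1] (depth 2)
After 'mod': stack = [0] (depth 1)
After 'push 14': stack = [0, 14] (depth 2)

Answer: 2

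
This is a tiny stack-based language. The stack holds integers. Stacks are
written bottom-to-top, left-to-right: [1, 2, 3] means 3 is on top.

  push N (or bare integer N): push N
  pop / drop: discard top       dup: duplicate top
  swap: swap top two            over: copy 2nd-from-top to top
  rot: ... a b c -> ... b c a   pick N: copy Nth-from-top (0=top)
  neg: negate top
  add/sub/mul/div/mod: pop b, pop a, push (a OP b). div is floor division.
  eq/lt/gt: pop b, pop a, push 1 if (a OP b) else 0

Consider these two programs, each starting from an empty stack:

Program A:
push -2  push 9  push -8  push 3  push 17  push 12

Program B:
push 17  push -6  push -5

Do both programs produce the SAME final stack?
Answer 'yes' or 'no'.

Program A trace:
  After 'push -2': [-2]
  After 'push 9': [-2, 9]
  After 'push -8': [-2, 9, -8]
  After 'push 3': [-2, 9, -8, 3]
  After 'push 17': [-2, 9, -8, 3, 17]
  After 'push 12': [-2, 9, -8, 3, 17, 12]
Program A final stack: [-2, 9, -8, 3, 17, 12]

Program B trace:
  After 'push 17': [17]
  After 'push -6': [17, -6]
  After 'push -5': [17, -6, -5]
Program B final stack: [17, -6, -5]
Same: no

Answer: no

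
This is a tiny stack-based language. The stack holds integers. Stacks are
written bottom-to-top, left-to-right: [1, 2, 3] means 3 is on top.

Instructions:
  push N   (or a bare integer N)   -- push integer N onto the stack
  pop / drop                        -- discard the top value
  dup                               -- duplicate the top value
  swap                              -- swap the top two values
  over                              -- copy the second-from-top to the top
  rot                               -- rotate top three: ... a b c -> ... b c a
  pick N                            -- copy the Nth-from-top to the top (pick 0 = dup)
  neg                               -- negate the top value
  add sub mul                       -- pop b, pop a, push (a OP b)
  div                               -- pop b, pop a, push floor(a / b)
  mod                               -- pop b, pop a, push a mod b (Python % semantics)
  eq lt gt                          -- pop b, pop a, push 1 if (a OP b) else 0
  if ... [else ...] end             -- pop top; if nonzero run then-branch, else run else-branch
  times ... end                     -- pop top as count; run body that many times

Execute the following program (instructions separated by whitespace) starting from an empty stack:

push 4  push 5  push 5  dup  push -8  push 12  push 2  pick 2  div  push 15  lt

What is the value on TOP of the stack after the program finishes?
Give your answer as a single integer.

Answer: 1

Derivation:
After 'push 4': [4]
After 'push 5': [4, 5]
After 'push 5': [4, 5, 5]
After 'dup': [4, 5, 5, 5]
After 'push -8': [4, 5, 5, 5, -8]
After 'push 12': [4, 5, 5, 5, -8, 12]
After 'push 2': [4, 5, 5, 5, -8, 12, 2]
After 'pick 2': [4, 5, 5, 5, -8, 12, 2, -8]
After 'div': [4, 5, 5, 5, -8, 12, -1]
After 'push 15': [4, 5, 5, 5, -8, 12, -1, 15]
After 'lt': [4, 5, 5, 5, -8, 12, 1]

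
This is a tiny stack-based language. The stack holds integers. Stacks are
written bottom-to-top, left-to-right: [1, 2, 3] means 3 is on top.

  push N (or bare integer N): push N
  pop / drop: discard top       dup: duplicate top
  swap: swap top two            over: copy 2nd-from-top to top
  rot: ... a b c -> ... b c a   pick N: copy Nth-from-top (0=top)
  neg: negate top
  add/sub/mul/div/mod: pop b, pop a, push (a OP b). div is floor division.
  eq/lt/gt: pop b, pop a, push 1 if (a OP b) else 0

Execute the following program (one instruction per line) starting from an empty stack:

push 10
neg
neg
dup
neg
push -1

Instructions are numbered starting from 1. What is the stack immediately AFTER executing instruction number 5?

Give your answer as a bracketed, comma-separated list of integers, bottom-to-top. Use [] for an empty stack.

Step 1 ('push 10'): [10]
Step 2 ('neg'): [-10]
Step 3 ('neg'): [10]
Step 4 ('dup'): [10, 10]
Step 5 ('neg'): [10, -10]

Answer: [10, -10]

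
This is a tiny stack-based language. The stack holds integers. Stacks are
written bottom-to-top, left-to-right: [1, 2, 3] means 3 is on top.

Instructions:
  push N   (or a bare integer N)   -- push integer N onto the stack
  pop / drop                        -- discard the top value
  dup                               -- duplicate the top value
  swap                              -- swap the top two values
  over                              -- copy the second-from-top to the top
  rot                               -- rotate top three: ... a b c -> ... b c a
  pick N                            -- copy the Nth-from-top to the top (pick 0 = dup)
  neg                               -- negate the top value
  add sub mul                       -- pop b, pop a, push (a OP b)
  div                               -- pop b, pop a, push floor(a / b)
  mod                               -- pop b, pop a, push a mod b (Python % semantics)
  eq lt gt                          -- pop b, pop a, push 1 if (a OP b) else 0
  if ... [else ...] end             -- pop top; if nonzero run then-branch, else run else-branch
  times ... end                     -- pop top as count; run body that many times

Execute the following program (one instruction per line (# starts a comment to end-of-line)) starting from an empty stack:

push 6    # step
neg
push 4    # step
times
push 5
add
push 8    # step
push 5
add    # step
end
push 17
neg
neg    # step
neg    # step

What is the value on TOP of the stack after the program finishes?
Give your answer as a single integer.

After 'push 6': [6]
After 'neg': [-6]
After 'push 4': [-6, 4]
After 'times': [-6]
After 'push 5': [-6, 5]
After 'add': [-1]
After 'push 8': [-1, 8]
After 'push 5': [-1, 8, 5]
After 'add': [-1, 13]
After 'push 5': [-1, 13, 5]
  ...
After 'add': [-1, 18, 18, 13]
After 'push 5': [-1, 18, 18, 13, 5]
After 'add': [-1, 18, 18, 18]
After 'push 8': [-1, 18, 18, 18, 8]
After 'push 5': [-1, 18, 18, 18, 8, 5]
After 'add': [-1, 18, 18, 18, 13]
After 'push 17': [-1, 18, 18, 18, 13, 17]
After 'neg': [-1, 18, 18, 18, 13, -17]
After 'neg': [-1, 18, 18, 18, 13, 17]
After 'neg': [-1, 18, 18, 18, 13, -17]

Answer: -17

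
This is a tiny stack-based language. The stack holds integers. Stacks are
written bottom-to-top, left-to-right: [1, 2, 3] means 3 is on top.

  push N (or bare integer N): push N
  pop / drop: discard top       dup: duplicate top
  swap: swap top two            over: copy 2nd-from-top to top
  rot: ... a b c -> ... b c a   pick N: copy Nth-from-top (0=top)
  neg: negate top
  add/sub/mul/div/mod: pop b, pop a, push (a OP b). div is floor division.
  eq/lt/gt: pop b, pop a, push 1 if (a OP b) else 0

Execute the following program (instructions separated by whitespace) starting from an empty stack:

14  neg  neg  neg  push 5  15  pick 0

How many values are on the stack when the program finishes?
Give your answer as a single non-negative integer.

Answer: 4

Derivation:
After 'push 14': stack = [14] (depth 1)
After 'neg': stack = [-14] (depth 1)
After 'neg': stack = [14] (depth 1)
After 'neg': stack = [-14] (depth 1)
After 'push 5': stack = [-14, 5] (depth 2)
After 'push 15': stack = [-14, 5, 15] (depth 3)
After 'pick 0': stack = [-14, 5, 15, 15] (depth 4)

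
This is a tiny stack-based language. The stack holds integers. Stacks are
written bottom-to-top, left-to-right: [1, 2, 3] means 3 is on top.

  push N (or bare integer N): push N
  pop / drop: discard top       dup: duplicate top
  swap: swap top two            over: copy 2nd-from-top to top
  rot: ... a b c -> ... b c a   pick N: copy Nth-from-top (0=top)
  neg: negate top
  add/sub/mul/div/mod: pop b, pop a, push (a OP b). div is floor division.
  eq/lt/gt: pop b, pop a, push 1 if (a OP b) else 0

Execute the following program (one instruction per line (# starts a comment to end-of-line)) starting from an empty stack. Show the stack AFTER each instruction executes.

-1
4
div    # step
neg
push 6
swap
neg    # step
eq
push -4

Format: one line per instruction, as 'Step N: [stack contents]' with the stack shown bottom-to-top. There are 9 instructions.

Step 1: [-1]
Step 2: [-1, 4]
Step 3: [-1]
Step 4: [1]
Step 5: [1, 6]
Step 6: [6, 1]
Step 7: [6, -1]
Step 8: [0]
Step 9: [0, -4]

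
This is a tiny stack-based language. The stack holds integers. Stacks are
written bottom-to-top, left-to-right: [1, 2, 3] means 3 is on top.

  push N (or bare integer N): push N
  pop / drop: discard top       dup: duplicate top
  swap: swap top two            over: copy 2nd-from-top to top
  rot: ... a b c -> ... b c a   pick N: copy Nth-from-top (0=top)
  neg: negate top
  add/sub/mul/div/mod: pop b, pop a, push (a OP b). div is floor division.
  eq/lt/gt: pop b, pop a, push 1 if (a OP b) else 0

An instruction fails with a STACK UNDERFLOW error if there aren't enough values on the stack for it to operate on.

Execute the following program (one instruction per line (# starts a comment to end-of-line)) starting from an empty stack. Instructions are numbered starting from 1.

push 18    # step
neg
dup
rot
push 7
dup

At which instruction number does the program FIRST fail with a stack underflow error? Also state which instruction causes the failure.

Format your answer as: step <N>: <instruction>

Step 1 ('push 18'): stack = [18], depth = 1
Step 2 ('neg'): stack = [-18], depth = 1
Step 3 ('dup'): stack = [-18, -18], depth = 2
Step 4 ('rot'): needs 3 value(s) but depth is 2 — STACK UNDERFLOW

Answer: step 4: rot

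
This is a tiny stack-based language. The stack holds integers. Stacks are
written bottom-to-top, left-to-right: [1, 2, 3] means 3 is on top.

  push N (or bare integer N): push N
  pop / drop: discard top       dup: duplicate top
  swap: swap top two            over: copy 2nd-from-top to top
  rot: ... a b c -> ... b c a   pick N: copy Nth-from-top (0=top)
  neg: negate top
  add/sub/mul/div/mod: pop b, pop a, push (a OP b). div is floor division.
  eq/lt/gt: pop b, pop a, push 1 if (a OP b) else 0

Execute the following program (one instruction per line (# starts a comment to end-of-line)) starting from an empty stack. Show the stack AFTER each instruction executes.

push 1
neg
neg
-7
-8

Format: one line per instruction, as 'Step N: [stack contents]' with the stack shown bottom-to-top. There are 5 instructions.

Step 1: [1]
Step 2: [-1]
Step 3: [1]
Step 4: [1, -7]
Step 5: [1, -7, -8]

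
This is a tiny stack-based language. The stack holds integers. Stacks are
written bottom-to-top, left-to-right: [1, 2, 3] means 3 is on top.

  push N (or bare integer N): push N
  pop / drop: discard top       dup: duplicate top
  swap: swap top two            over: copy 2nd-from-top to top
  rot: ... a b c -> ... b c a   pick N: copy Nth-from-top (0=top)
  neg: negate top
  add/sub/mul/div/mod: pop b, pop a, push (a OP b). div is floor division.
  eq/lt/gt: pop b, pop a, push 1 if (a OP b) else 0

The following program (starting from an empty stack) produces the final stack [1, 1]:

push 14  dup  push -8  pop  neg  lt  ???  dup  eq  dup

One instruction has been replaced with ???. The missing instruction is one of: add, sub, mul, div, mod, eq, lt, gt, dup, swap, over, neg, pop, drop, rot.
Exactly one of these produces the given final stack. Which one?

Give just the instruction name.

Stack before ???: [0]
Stack after ???:  [0]
The instruction that transforms [0] -> [0] is: neg

Answer: neg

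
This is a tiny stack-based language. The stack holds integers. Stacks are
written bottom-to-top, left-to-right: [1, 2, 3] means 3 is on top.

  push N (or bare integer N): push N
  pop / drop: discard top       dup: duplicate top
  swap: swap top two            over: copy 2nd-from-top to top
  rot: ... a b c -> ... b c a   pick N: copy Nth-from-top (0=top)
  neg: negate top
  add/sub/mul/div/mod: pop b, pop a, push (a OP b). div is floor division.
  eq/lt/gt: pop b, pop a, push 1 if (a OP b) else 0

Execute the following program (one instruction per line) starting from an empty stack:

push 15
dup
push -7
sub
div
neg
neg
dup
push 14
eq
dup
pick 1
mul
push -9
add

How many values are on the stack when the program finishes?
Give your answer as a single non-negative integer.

After 'push 15': stack = [15] (depth 1)
After 'dup': stack = [15, 15] (depth 2)
After 'push -7': stack = [15, 15, -7] (depth 3)
After 'sub': stack = [15, 22] (depth 2)
After 'div': stack = [0] (depth 1)
After 'neg': stack = [0] (depth 1)
After 'neg': stack = [0] (depth 1)
After 'dup': stack = [0, 0] (depth 2)
After 'push 14': stack = [0, 0, 14] (depth 3)
After 'eq': stack = [0, 0] (depth 2)
After 'dup': stack = [0, 0, 0] (depth 3)
After 'pick 1': stack = [0, 0, 0, 0] (depth 4)
After 'mul': stack = [0, 0, 0] (depth 3)
After 'push -9': stack = [0, 0, 0, -9] (depth 4)
After 'add': stack = [0, 0, -9] (depth 3)

Answer: 3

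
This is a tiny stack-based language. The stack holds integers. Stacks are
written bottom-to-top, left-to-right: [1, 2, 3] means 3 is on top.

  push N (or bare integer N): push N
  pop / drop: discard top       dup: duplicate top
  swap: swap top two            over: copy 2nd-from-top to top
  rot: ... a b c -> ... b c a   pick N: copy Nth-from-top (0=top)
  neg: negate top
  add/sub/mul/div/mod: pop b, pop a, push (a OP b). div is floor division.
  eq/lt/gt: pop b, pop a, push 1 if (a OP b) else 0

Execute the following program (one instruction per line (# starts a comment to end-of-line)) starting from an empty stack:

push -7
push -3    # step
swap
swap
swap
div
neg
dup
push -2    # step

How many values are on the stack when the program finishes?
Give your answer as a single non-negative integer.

After 'push -7': stack = [-7] (depth 1)
After 'push -3': stack = [-7, -3] (depth 2)
After 'swap': stack = [-3, -7] (depth 2)
After 'swap': stack = [-7, -3] (depth 2)
After 'swap': stack = [-3, -7] (depth 2)
After 'div': stack = [0] (depth 1)
After 'neg': stack = [0] (depth 1)
After 'dup': stack = [0, 0] (depth 2)
After 'push -2': stack = [0, 0, -2] (depth 3)

Answer: 3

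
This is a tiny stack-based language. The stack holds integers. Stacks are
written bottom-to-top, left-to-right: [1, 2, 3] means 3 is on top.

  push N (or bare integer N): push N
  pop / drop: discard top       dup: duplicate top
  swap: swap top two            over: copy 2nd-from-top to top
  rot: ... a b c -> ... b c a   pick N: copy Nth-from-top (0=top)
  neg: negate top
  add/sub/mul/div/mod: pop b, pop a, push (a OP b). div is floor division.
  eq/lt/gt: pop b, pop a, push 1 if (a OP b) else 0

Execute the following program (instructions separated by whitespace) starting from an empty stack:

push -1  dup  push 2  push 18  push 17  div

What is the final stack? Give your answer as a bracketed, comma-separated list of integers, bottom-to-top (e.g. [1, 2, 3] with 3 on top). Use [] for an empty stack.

After 'push -1': [-1]
After 'dup': [-1, -1]
After 'push 2': [-1, -1, 2]
After 'push 18': [-1, -1, 2, 18]
After 'push 17': [-1, -1, 2, 18, 17]
After 'div': [-1, -1, 2, 1]

Answer: [-1, -1, 2, 1]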